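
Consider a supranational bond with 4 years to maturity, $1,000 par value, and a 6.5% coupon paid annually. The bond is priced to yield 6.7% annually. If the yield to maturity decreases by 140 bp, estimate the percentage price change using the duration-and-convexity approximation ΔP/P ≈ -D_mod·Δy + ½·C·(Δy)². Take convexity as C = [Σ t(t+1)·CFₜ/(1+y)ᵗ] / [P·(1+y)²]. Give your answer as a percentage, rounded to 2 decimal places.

+4.94%

With y = 0.067:
  t   CF        PV=CF/(1+0.067)^t    t·PV        t(t+1)·PV
  1        65.00        60.9185        60.9185         121.8369
  2        65.00        57.0932       114.1864         342.5593
  3        65.00        53.5082       160.5245         642.0980
  4     1,065.00       821.6596     3,286.6384      16,433.1919
  Σ                    993.1794     3,622.2678      17,539.6861
P = 993.1794; D_Mac = 3.64714 yrs; D_mod = 3.41813 yrs; C = 15.51191.
Duration effect: -3.41813 × (-0.014) = +0.047854
Convexity effect: 0.5 × 15.51191 × (-0.014)² = +0.0015202
ΔP/P ≈ +0.047854 + 0.0015202 = +0.049374 = +4.9374%.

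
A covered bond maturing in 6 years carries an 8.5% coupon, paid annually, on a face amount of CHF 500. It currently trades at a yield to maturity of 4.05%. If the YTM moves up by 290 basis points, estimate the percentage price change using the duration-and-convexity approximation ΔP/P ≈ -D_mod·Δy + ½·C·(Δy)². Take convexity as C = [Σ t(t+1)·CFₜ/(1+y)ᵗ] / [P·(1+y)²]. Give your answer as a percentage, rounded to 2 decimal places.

With y = 0.0405:
  t   CF        PV=CF/(1+0.0405)^t    t·PV        t(t+1)·PV
  1        42.50        40.8457        40.8457          81.6915
  2        42.50        39.2559        78.5118         235.5353
  3        42.50        37.7279       113.1837         452.7348
  4        42.50        36.2594       145.0376         725.1880
  5        42.50        34.8481       174.2403       1,045.4416
  6       542.50       427.5109     2,565.0657      17,955.4596
  Σ                    616.4479     3,116.8847      20,496.0508
P = 616.4479; D_Mac = 5.05620 yrs; D_mod = 4.85940 yrs; C = 30.71069.
Duration effect: -4.85940 × (+0.029) = -0.140922
Convexity effect: 0.5 × 30.71069 × (0.029)² = +0.0129138
ΔP/P ≈ -0.140922 + 0.0129138 = -0.128009 = -12.8009%.

-12.80%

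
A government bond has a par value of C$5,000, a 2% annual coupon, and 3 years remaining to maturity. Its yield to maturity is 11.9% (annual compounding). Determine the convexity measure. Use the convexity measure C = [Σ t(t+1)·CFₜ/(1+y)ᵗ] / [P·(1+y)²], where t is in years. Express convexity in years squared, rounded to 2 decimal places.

With y = 0.119:
  t   CF        PV=CF/(1+0.119)^t    t·PV        t(t+1)·PV
  1       100.00        89.3655        89.3655         178.7310
  2       100.00        79.8619       159.7239         479.1716
  3     5,100.00     3,639.8201    10,919.4602      43,677.8410
  Σ                  3,809.0475    11,168.5496      44,335.7436
P = 3,809.0475.
Convexity = Σ t(t+1)·PV / [P·(1+y)²] = 44,335.7436 / (3,809.0475 × 1.252161) = 9.29560.

9.30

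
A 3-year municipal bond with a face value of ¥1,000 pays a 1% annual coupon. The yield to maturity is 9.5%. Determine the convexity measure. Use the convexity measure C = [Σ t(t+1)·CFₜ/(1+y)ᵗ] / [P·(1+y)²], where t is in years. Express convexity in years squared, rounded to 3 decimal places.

9.858

With y = 0.095:
  t   CF        PV=CF/(1+0.095)^t    t·PV        t(t+1)·PV
  1        10.00         9.1324         9.1324          18.2648
  2        10.00         8.3401        16.6802          50.0407
  3     1,010.00       769.2704     2,307.8112       9,231.2447
  Σ                    786.7429     2,333.6238       9,299.5502
P = 786.7429.
Convexity = Σ t(t+1)·PV / [P·(1+y)²] = 9,299.5502 / (786.7429 × 1.199025) = 9.85827.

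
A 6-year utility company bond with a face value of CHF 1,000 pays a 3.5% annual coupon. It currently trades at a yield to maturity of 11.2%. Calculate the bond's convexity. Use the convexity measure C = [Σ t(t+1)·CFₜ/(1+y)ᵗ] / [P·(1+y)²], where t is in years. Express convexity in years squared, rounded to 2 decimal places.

With y = 0.112:
  t   CF        PV=CF/(1+0.112)^t    t·PV        t(t+1)·PV
  1        35.00        31.4748        31.4748          62.9496
  2        35.00        28.3047        56.6094         169.8282
  3        35.00        25.4539        76.3616         305.4463
  4        35.00        22.8902        91.5607         457.8033
  5        35.00        20.5847       102.9234         617.5404
  6     1,035.00       547.4086     3,284.4517      22,991.1617
  Σ                    676.1168     3,643.3815      24,604.7295
P = 676.1168.
Convexity = Σ t(t+1)·PV / [P·(1+y)²] = 24,604.7295 / (676.1168 × 1.236544) = 29.42980.

29.43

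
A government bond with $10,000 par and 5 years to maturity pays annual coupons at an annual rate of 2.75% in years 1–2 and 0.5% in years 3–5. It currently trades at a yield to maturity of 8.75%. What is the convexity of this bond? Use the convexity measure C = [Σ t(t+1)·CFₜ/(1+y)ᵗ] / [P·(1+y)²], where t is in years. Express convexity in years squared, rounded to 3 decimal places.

23.748

With y = 0.0875:
  t   CF        PV=CF/(1+0.0875)^t    t·PV        t(t+1)·PV
  1       275.00       252.8736       252.8736         505.7471
  2       275.00       232.5274       465.0548       1,395.1645
  3        50.00        38.8761       116.6282         466.5127
  4        50.00        35.7481       142.9924         714.9620
  5    10,050.00     6,607.2347    33,036.1735     198,217.0409
  Σ                  7,167.2598    34,013.7224     201,299.4271
P = 7,167.2598.
Convexity = Σ t(t+1)·PV / [P·(1+y)²] = 201,299.4271 / (7,167.2598 × 1.182656) = 23.74821.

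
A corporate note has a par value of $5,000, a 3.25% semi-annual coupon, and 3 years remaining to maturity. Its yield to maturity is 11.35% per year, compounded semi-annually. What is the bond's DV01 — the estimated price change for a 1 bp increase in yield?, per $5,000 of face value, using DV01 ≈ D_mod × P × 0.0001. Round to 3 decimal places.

$1.083

Periodic yield y = 0.05675.
  t   CF        PV=CF/(1+0.05675)^t    t·PV
  1        81.25        76.8867        76.8867
  2        81.25        72.7577       145.5154
  3        81.25        68.8504       206.5513
  4        81.25        65.1530       260.6120
  5        81.25        61.6541       308.2706
  6     5,081.25     3,648.6905    21,892.1429
  Σ                  3,993.9924    22,889.9788
P = 3,993.9924; D_Mac = 5.73110 half-year periods = 2.86555 yrs; D_mod = 2.71166 yrs.
DV01 ≈ 2.71166 × 3,993.9924 × 0.0001 = 1.083037.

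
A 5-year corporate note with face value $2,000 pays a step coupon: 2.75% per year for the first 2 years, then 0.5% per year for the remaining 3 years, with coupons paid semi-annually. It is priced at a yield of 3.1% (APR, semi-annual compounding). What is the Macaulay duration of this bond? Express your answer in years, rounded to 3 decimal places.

4.766 years

Periodic yield y = 0.0155. Discount each cash flow and weight by its period:
  t   CF        PV=CF/(1+0.0155)^t    t·PV
  1        27.50        27.0803        27.0803
  2        27.50        26.6669        53.3338
  3        27.50        26.2599        78.7797
  4        27.50        25.8591       103.4363
  5         5.00         4.6299        23.1494
  6         5.00         4.5592        27.3553
  7         5.00         4.4896        31.4274
  8         5.00         4.4211        35.3688
  9         5.00         4.3536        39.1826
  10    2,005.00     1,719.1553    17,191.5526
  Σ                  1,847.4749    17,610.6662
Price P = Σ PV = 1,847.4749.
Macaulay duration = Σ(t·PV) / P = 17,610.6662 / 1,847.4749 = 9.53229 half-year periods.
In years: 9.53229 / 2 = 4.76615 years.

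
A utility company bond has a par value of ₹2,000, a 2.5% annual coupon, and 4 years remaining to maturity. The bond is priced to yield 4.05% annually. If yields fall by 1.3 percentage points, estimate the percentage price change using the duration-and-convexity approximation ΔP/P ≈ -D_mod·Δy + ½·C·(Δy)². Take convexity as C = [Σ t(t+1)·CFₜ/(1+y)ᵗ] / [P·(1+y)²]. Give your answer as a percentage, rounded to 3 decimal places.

With y = 0.0405:
  t   CF        PV=CF/(1+0.0405)^t    t·PV        t(t+1)·PV
  1        50.00        48.0538        48.0538          96.1076
  2        50.00        46.1834        92.3668         277.1004
  3        50.00        44.3858       133.1573         532.6292
  4     2,050.00     1,748.9827     6,995.9309      34,979.6547
  Σ                  1,887.6057     7,269.5089      35,885.4920
P = 1,887.6057; D_Mac = 3.85118 yrs; D_mod = 3.70128 yrs; C = 17.55996.
Duration effect: -3.70128 × (-0.013) = +0.048117
Convexity effect: 0.5 × 17.55996 × (-0.013)² = +0.0014838
ΔP/P ≈ +0.048117 + 0.0014838 = +0.049600 = +4.9600%.

+4.960%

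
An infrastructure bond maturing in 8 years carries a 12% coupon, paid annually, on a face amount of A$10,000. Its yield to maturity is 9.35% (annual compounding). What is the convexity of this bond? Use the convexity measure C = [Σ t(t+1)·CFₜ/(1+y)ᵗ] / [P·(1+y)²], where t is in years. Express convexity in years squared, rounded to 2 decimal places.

With y = 0.0935:
  t   CF        PV=CF/(1+0.0935)^t    t·PV        t(t+1)·PV
  1     1,200.00     1,097.3937     1,097.3937       2,194.7874
  2     1,200.00     1,003.5608     2,007.1215       6,021.3646
  3     1,200.00       917.7510     2,753.2531      11,013.0124
  4     1,200.00       839.2785     3,357.1140      16,785.5700
  5     1,200.00       767.5158     3,837.5789      23,025.4732
  6     1,200.00       701.8891     4,211.3348      29,479.3438
  7     1,200.00       641.8739     4,493.1175      35,944.9399
  8    11,200.00     5,478.5764    43,828.6113     394,457.5020
  Σ                 11,447.8392    65,585.5248     518,921.9932
P = 11,447.8392.
Convexity = Σ t(t+1)·PV / [P·(1+y)²] = 518,921.9932 / (11,447.8392 × 1.195742) = 37.90888.

37.91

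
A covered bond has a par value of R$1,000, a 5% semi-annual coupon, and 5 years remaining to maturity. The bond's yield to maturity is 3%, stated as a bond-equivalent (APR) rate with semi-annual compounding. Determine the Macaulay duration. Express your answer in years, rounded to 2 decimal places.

Periodic yield y = 0.015. Discount each cash flow and weight by its period:
  t   CF        PV=CF/(1+0.015)^t    t·PV
  1        25.00        24.6305        24.6305
  2        25.00        24.2665        48.5331
  3        25.00        23.9079        71.7238
  4        25.00        23.5546        94.2184
  5        25.00        23.2065       116.0325
  6        25.00        22.8636       137.1813
  7        25.00        22.5257       157.6797
  8        25.00        22.1928       177.5422
  9        25.00        21.8648       196.7833
  10    1,025.00       883.2089     8,832.0891
  Σ                  1,092.2218     9,856.4140
Price P = Σ PV = 1,092.2218.
Macaulay duration = Σ(t·PV) / P = 9,856.4140 / 1,092.2218 = 9.02419 half-year periods.
In years: 9.02419 / 2 = 4.51209 years.

4.51 years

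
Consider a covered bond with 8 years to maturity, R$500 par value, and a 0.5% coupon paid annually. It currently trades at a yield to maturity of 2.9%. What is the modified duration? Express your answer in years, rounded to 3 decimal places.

Periodic yield y = 0.029. First find Macaulay duration:
  t   CF        PV=CF/(1+0.029)^t    t·PV
  1         2.50         2.4295         2.4295
  2         2.50         2.3611         4.7221
  3         2.50         2.2945         6.8836
  4         2.50         2.2299         8.9195
  5         2.50         2.1670        10.8351
  6         2.50         2.1059        12.6357
  7         2.50         2.0466        14.3262
  8       502.50       399.7726     3,198.1811
  Σ                    415.4072     3,258.9328
P = 415.4072; Macaulay duration = 3,258.9328 / 415.4072 = 7.84515 years.
Modified duration = D_Mac / (1 + y) = 7.84515 / 1.029 = 7.62405 years.

7.624 years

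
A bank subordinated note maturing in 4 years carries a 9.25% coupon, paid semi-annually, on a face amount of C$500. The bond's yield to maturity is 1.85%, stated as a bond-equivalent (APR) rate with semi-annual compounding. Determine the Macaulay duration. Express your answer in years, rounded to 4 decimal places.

Periodic yield y = 0.00925. Discount each cash flow and weight by its period:
  t   CF        PV=CF/(1+0.00925)^t    t·PV
  1       23.125        22.9131        22.9131
  2       23.125        22.7031        45.4061
  3       23.125        22.4950        67.4849
  4       23.125        22.2888        89.1552
  5       23.125        22.0845       110.4226
  6       23.125        21.8821       131.2927
  7       23.125        21.6816       151.7709
  8      523.125       485.9767     3,887.8133
  Σ                    642.0247     4,506.2587
Price P = Σ PV = 642.0247.
Macaulay duration = Σ(t·PV) / P = 4,506.2587 / 642.0247 = 7.01882 half-year periods.
In years: 7.01882 / 2 = 3.50941 years.

3.5094 years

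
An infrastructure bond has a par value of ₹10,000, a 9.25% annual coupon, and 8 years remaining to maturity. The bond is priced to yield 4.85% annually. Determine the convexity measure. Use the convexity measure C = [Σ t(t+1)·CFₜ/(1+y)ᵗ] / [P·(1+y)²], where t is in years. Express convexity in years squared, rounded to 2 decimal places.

46.58

With y = 0.0485:
  t   CF        PV=CF/(1+0.0485)^t    t·PV        t(t+1)·PV
  1       925.00       882.2127       882.2127       1,764.4254
  2       925.00       841.4046     1,682.8091       5,048.4274
  3       925.00       802.4841     2,407.4523       9,629.8090
  4       925.00       765.3639     3,061.4557      15,307.2787
  5       925.00       729.9608     3,649.8042      21,898.8250
  6       925.00       696.1954     4,177.1722      29,240.2051
  7       925.00       663.9918     4,647.9423      37,183.5385
  8    10,925.00     7,479.5241    59,836.1930     538,525.7369
  Σ                 12,861.1373    80,345.0414     658,598.2460
P = 12,861.1373.
Convexity = Σ t(t+1)·PV / [P·(1+y)²] = 658,598.2460 / (12,861.1373 × 1.099352) = 46.58052.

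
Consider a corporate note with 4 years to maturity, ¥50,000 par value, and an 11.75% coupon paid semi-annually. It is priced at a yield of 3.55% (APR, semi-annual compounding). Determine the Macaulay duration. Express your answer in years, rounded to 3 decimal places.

Periodic yield y = 0.01775. Discount each cash flow and weight by its period:
  t   CF        PV=CF/(1+0.01775)^t    t·PV
  1     2,937.50     2,886.2687     2,886.2687
  2     2,937.50     2,835.9310     5,671.8619
  3     2,937.50     2,786.4711     8,359.4133
  4     2,937.50     2,737.8738    10,951.4953
  5     2,937.50     2,690.1241    13,450.6206
  6     2,937.50     2,643.2072    15,859.2432
  7     2,937.50     2,597.1085    18,179.7597
  8    52,937.50    45,986.9429   367,895.5428
  Σ                 65,163.9273   443,254.2056
Price P = Σ PV = 65,163.9273.
Macaulay duration = Σ(t·PV) / P = 443,254.2056 / 65,163.9273 = 6.80214 half-year periods.
In years: 6.80214 / 2 = 3.40107 years.

3.401 years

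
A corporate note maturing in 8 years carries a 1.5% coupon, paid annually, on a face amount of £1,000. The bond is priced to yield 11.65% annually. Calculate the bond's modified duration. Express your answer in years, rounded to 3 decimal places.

6.603 years

Periodic yield y = 0.1165. First find Macaulay duration:
  t   CF        PV=CF/(1+0.1165)^t    t·PV
  1        15.00        13.4348        13.4348
  2        15.00        12.0330        24.0660
  3        15.00        10.7774        32.3323
  4        15.00         9.6529        38.6115
  5        15.00         8.6456        43.2282
  6        15.00         7.7435        46.4612
  7        15.00         6.9355        48.5488
  8     1,015.00       420.3356     3,362.6852
  Σ                    489.5585     3,609.3680
P = 489.5585; Macaulay duration = 3,609.3680 / 489.5585 = 7.37270 years.
Modified duration = D_Mac / (1 + y) = 7.37270 / 1.1165 = 6.60340 years.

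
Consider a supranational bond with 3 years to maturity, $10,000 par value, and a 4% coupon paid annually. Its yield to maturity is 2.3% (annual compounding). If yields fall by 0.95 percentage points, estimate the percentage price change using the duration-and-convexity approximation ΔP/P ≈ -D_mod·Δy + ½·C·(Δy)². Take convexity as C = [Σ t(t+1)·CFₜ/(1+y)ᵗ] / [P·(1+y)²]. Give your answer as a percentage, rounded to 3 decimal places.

With y = 0.023:
  t   CF        PV=CF/(1+0.023)^t    t·PV        t(t+1)·PV
  1       400.00       391.0068       391.0068         782.0137
  2       400.00       382.2159       764.4318       2,293.2953
  3    10,400.00     9,714.1865    29,142.5596     116,570.2383
  Σ                 10,487.4092    30,297.9982     119,645.5472
P = 10,487.4092; D_Mac = 2.88899 yrs; D_mod = 2.82404 yrs; C = 10.90127.
Duration effect: -2.82404 × (-0.0095) = +0.026828
Convexity effect: 0.5 × 10.90127 × (-0.0095)² = +0.0004919
ΔP/P ≈ +0.026828 + 0.0004919 = +0.027320 = +2.7320%.

+2.732%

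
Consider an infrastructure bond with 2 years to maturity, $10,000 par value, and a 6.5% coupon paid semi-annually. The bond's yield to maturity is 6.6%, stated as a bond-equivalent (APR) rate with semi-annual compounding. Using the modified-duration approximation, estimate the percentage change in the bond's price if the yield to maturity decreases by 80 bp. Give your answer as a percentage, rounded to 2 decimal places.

+1.48%

Periodic yield y = 0.033. Modified duration first:
  t   CF        PV=CF/(1+0.033)^t    t·PV
  1       325.00       314.6176       314.6176
  2       325.00       304.5669       609.1338
  3       325.00       294.8373       884.5118
  4    10,325.00     9,067.5253    36,270.1011
  Σ                  9,981.5471    38,078.3643
P = 9,981.5471; D_Mac = 3.81488 half-year periods = 1.90744 yrs; D_mod = 1.90744/(1+0.033) = 1.84650 yrs.
ΔP/P ≈ -D_mod · Δy = -1.84650 × (-0.008) = +0.014772 = +1.4772%.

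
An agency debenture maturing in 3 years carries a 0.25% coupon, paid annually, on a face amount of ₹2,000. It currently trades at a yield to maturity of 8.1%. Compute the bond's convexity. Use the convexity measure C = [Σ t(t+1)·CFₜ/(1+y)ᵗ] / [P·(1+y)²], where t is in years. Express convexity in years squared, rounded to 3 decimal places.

With y = 0.081:
  t   CF        PV=CF/(1+0.081)^t    t·PV        t(t+1)·PV
  1         5.00         4.6253         4.6253           9.2507
  2         5.00         4.2788         8.5575          25.6726
  3     2,005.00     1,587.2206     4,761.6618      19,046.6474
  Σ                  1,596.1247     4,774.8447      19,081.5707
P = 1,596.1247.
Convexity = Σ t(t+1)·PV / [P·(1+y)²] = 19,081.5707 / (1,596.1247 × 1.168561) = 10.23048.

10.230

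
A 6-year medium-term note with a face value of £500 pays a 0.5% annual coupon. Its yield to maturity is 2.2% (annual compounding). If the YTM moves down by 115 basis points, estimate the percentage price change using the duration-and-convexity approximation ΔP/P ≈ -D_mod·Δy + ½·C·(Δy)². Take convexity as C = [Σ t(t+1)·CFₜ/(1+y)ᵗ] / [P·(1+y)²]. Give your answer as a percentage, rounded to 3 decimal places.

+6.924%

With y = 0.022:
  t   CF        PV=CF/(1+0.022)^t    t·PV        t(t+1)·PV
  1         2.50         2.4462         2.4462           4.8924
  2         2.50         2.3935         4.7871          14.3612
  3         2.50         2.3420         7.0260          28.1040
  4         2.50         2.2916         9.1663          45.8317
  5         2.50         2.2423        11.2113          67.2677
  6       502.50       440.9920     2,645.9519      18,521.6632
  Σ                    452.7075     2,680.5888      18,682.1202
P = 452.7075; D_Mac = 5.92124 yrs; D_mod = 5.79377 yrs; C = 39.50996.
Duration effect: -5.79377 × (-0.0115) = +0.066628
Convexity effect: 0.5 × 39.50996 × (-0.0115)² = +0.0026126
ΔP/P ≈ +0.066628 + 0.0026126 = +0.069241 = +6.9241%.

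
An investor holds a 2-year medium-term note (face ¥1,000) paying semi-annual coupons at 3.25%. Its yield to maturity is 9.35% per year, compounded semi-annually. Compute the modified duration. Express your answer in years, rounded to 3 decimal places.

1.862 years

Periodic yield y = 0.04675. First find Macaulay duration:
  t   CF        PV=CF/(1+0.04675)^t    t·PV
  1        16.25        15.5242        15.5242
  2        16.25        14.8309        29.6618
  3        16.25        14.1685        42.5056
  4     1,016.25       846.5033     3,386.0134
  Σ                    891.0270     3,473.7050
P = 891.0270; Macaulay duration = 3,473.7050 / 891.0270 = 3.89854 half-year periods = 1.94927 years.
Modified duration = D_Mac / (1 + y) = 1.94927 / 1.04675 = 1.86221 years.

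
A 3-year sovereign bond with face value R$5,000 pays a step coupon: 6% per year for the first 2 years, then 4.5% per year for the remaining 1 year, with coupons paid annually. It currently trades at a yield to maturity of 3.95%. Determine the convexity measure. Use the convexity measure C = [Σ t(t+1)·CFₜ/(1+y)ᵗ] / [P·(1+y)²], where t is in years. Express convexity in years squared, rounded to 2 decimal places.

With y = 0.0395:
  t   CF        PV=CF/(1+0.0395)^t    t·PV        t(t+1)·PV
  1       300.00       288.6003       288.6003         577.2006
  2       300.00       277.6338       555.2675       1,665.8025
  3     5,225.00     4,651.7119    13,955.1358      55,820.5434
  Σ                  5,217.9460    14,799.0036      58,063.5465
P = 5,217.9460.
Convexity = Σ t(t+1)·PV / [P·(1+y)²] = 58,063.5465 / (5,217.9460 × 1.080560) = 10.29805.

10.30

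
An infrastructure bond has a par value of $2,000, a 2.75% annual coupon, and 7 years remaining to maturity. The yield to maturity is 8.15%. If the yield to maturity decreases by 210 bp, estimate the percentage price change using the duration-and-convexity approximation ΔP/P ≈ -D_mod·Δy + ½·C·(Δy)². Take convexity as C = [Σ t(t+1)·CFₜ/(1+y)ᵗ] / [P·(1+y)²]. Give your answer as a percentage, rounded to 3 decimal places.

+13.247%

With y = 0.0815:
  t   CF        PV=CF/(1+0.0815)^t    t·PV        t(t+1)·PV
  1        55.00        50.8553        50.8553         101.7106
  2        55.00        47.0229        94.0459         282.1376
  3        55.00        43.4794       130.4381         521.7523
  4        55.00        40.2028       160.8113         804.0565
  5        55.00        37.1732       185.8661       1,115.1963
  6        55.00        34.3719       206.2314       1,443.6198
  7     2,055.00     1,187.4796     8,312.3572      66,498.8579
  Σ                  1,440.5851     9,140.6052      70,767.3311
P = 1,440.5851; D_Mac = 6.34506 yrs; D_mod = 5.86691 yrs; C = 41.99918.
Duration effect: -5.86691 × (-0.021) = +0.123205
Convexity effect: 0.5 × 41.99918 × (-0.021)² = +0.0092608
ΔP/P ≈ +0.123205 + 0.0092608 = +0.132466 = +13.2466%.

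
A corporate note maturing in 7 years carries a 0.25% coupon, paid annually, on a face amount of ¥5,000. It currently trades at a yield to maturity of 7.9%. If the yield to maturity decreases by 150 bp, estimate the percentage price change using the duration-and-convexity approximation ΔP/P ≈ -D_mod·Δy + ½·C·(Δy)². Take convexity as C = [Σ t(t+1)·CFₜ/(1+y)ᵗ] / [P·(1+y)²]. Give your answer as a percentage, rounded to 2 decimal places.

With y = 0.079:
  t   CF        PV=CF/(1+0.079)^t    t·PV        t(t+1)·PV
  1        12.50        11.5848        11.5848          23.1696
  2        12.50        10.7366        21.4732          64.4197
  3        12.50         9.9505        29.8516         119.4062
  4        12.50         9.2220        36.8879         184.4396
  5        12.50         8.5468        42.7339         256.4036
  6        12.50         7.9210        47.5261         332.6830
  7     5,012.50     2,943.7727    20,606.4089     164,851.2710
  Σ                  3,001.7344    20,796.4664     165,831.7927
P = 3,001.7344; D_Mac = 6.92815 yrs; D_mod = 6.42090 yrs; C = 47.45179.
Duration effect: -6.42090 × (-0.015) = +0.096313
Convexity effect: 0.5 × 47.45179 × (-0.015)² = +0.0053383
ΔP/P ≈ +0.096313 + 0.0053383 = +0.101652 = +10.1652%.

+10.17%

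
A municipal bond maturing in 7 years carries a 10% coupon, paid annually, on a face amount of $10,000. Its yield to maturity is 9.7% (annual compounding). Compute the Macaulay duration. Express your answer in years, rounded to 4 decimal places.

5.3682 years

Periodic yield y = 0.097. Discount each cash flow and weight by its year:
  t   CF        PV=CF/(1+0.097)^t    t·PV
  1     1,000.00       911.5770       911.5770
  2     1,000.00       830.9727     1,661.9454
  3     1,000.00       757.4956     2,272.4868
  4     1,000.00       690.5156     2,762.0624
  5     1,000.00       629.4582     3,147.2908
  6     1,000.00       573.7996     3,442.7975
  7    11,000.00     5,753.6878    40,275.8145
  Σ                 10,147.5064    54,473.9744
Price P = Σ PV = 10,147.5064.
Macaulay duration = Σ(t·PV) / P = 54,473.9744 / 10,147.5064 = 5.36821 years.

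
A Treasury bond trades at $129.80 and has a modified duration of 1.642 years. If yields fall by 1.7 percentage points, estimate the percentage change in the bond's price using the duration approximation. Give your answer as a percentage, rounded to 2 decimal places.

+2.79%

Duration approximation: ΔP/P ≈ -D_mod · Δy = -1.642 × (-0.017) = +0.027914.
As a percentage: +2.7914%.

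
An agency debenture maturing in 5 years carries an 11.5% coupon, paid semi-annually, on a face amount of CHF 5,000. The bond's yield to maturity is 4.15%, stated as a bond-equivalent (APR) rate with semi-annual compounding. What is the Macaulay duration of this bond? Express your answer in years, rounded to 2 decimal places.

4.10 years

Periodic yield y = 0.02075. Discount each cash flow and weight by its period:
  t   CF        PV=CF/(1+0.02075)^t    t·PV
  1       287.50       281.6556       281.6556
  2       287.50       275.9301       551.8602
  3       287.50       270.3209       810.9628
  4       287.50       264.8258     1,059.3032
  5       287.50       259.4424     1,297.2119
  6       287.50       254.1684     1,525.0103
  7       287.50       249.0016     1,743.0112
  8       287.50       243.9398     1,951.5187
  9       287.50       238.9810     2,150.8289
  10    5,287.50     4,305.8262    43,058.2618
  Σ                  6,644.0918    54,429.6246
Price P = Σ PV = 6,644.0918.
Macaulay duration = Σ(t·PV) / P = 54,429.6246 / 6,644.0918 = 8.19218 half-year periods.
In years: 8.19218 / 2 = 4.09609 years.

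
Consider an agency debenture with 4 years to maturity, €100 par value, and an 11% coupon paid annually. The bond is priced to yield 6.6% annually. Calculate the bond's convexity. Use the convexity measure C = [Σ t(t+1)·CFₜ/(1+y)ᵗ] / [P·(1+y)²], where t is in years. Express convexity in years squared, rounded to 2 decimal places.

14.59

With y = 0.066:
  t   CF        PV=CF/(1+0.066)^t    t·PV        t(t+1)·PV
  1        11.00        10.3189        10.3189          20.6379
  2        11.00         9.6801        19.3601          58.0804
  3        11.00         9.0807        27.2422         108.9688
  4       111.00        85.9596       343.8382       1,719.1911
  Σ                    115.0393       400.7595       1,906.8782
P = 115.0393.
Convexity = Σ t(t+1)·PV / [P·(1+y)²] = 1,906.8782 / (115.0393 × 1.136356) = 14.58688.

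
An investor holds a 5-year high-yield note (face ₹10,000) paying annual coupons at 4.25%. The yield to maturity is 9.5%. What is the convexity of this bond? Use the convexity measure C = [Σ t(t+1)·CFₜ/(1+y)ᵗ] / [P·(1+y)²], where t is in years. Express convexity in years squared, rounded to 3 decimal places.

22.079

With y = 0.095:
  t   CF        PV=CF/(1+0.095)^t    t·PV        t(t+1)·PV
  1       425.00       388.1279       388.1279         776.2557
  2       425.00       354.4547       708.9093       2,126.7280
  3       425.00       323.7029       971.1087       3,884.4346
  4       425.00       295.6191     1,182.4763       5,912.3815
  5    10,425.00     6,622.2484    33,111.2421     198,667.4523
  Σ                  7,984.1529    36,361.8642     211,367.2521
P = 7,984.1529.
Convexity = Σ t(t+1)·PV / [P·(1+y)²] = 211,367.2521 / (7,984.1529 × 1.199025) = 22.07906.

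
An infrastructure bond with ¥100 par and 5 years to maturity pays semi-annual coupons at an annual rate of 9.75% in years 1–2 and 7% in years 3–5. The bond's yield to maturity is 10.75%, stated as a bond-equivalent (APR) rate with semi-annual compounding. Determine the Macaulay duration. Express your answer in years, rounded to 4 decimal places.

4.0763 years

Periodic yield y = 0.05375. Discount each cash flow and weight by its period:
  t   CF        PV=CF/(1+0.05375)^t    t·PV
  1        4.875         4.6263         4.6263
  2        4.875         4.3904         8.7807
  3        4.875         4.1664        12.4992
  4        4.875         3.9539        15.8155
  5        3.500         2.6939        13.4695
  6        3.500         2.5565        15.3389
  7        3.500         2.4261        16.9826
  8        3.500         2.3023        18.4186
  9        3.500         2.1849        19.6640
  10     103.500        61.3147       613.1468
  Σ                     90.6153       738.7422
Price P = Σ PV = 90.6153.
Macaulay duration = Σ(t·PV) / P = 738.7422 / 90.6153 = 8.15251 half-year periods.
In years: 8.15251 / 2 = 4.07625 years.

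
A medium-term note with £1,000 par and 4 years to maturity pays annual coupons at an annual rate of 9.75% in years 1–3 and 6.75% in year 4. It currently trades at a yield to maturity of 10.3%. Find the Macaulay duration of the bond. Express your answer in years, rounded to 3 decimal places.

3.482 years

Periodic yield y = 0.103. Discount each cash flow and weight by its year:
  t   CF        PV=CF/(1+0.103)^t    t·PV
  1        97.50        88.3953        88.3953
  2        97.50        80.1408       160.2816
  3        97.50        72.6571       217.9713
  4     1,067.50       721.2168     2,884.8672
  Σ                    962.4100     3,351.5154
Price P = Σ PV = 962.4100.
Macaulay duration = Σ(t·PV) / P = 3,351.5154 / 962.4100 = 3.48242 years.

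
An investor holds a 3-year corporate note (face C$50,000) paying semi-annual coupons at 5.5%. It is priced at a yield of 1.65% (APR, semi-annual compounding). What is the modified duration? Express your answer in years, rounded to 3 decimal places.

Periodic yield y = 0.00825. First find Macaulay duration:
  t   CF        PV=CF/(1+0.00825)^t    t·PV
  1     1,375.00     1,363.7491     1,363.7491
  2     1,375.00     1,352.5902     2,705.1804
  3     1,375.00     1,341.5226     4,024.5679
  4     1,375.00     1,330.5456     5,322.1826
  5     1,375.00     1,319.6585     6,598.2923
  6    51,375.00    48,903.7824   293,422.6947
  Σ                 55,611.8485   313,436.6669
P = 55,611.8485; Macaulay duration = 313,436.6669 / 55,611.8485 = 5.63615 half-year periods = 2.81807 years.
Modified duration = D_Mac / (1 + y) = 2.81807 / 1.00825 = 2.79502 years.

2.795 years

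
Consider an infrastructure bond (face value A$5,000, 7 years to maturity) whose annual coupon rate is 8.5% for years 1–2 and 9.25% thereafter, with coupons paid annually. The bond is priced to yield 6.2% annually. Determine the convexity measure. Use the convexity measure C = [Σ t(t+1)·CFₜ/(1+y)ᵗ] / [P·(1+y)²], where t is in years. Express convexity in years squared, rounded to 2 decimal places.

36.77

With y = 0.062:
  t   CF        PV=CF/(1+0.062)^t    t·PV        t(t+1)·PV
  1       425.00       400.1883       400.1883         800.3766
  2       425.00       376.8252       753.6503       2,260.9510
  3       462.50       386.1341     1,158.4024       4,633.6095
  4       462.50       363.5915     1,454.3658       7,271.8291
  5       462.50       342.3648     1,711.8242      10,270.9451
  6       462.50       322.3774     1,934.2646      13,539.8523
  7     5,462.50     3,585.2532    25,096.7724     200,774.1795
  Σ                  5,776.7345    32,509.4681     239,551.7432
P = 5,776.7345.
Convexity = Σ t(t+1)·PV / [P·(1+y)²] = 239,551.7432 / (5,776.7345 × 1.127844) = 36.76782.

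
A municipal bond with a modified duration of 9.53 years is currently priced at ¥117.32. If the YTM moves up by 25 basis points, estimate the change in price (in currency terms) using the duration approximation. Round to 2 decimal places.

-¥2.80

Duration approximation: ΔP/P ≈ -D_mod · Δy = -9.53 × (+0.0025) = -0.023825.
ΔP ≈ 117.32 × (-0.023825) = -2.795149.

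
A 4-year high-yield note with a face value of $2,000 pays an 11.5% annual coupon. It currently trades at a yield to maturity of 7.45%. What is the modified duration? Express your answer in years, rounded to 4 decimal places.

Periodic yield y = 0.0745. First find Macaulay duration:
  t   CF        PV=CF/(1+0.0745)^t    t·PV
  1       230.00       214.0530       214.0530
  2       230.00       199.2118       398.4235
  3       230.00       185.3995       556.1985
  4     2,230.00     1,672.9354     6,691.7418
  Σ                  2,271.5998     7,860.4169
P = 2,271.5998; Macaulay duration = 7,860.4169 / 2,271.5998 = 3.46030 years.
Modified duration = D_Mac / (1 + y) = 3.46030 / 1.0745 = 3.22038 years.

3.2204 years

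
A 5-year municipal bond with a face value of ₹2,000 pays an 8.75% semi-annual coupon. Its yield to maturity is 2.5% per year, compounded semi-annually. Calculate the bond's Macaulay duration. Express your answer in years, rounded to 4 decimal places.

Periodic yield y = 0.0125. Discount each cash flow and weight by its period:
  t   CF        PV=CF/(1+0.0125)^t    t·PV
  1        87.50        86.4198        86.4198
  2        87.50        85.3528       170.7057
  3        87.50        84.2991       252.8973
  4        87.50        83.2584       333.0335
  5        87.50        82.2305       411.1525
  6        87.50        81.2153       487.2918
  7        87.50        80.2126       561.4885
  8        87.50        79.2224       633.7789
  9        87.50        78.2443       704.1988
  10    2,087.50     1,843.6402    18,436.4018
  Σ                  2,584.0954    22,077.3686
Price P = Σ PV = 2,584.0954.
Macaulay duration = Σ(t·PV) / P = 22,077.3686 / 2,584.0954 = 8.54356 half-year periods.
In years: 8.54356 / 2 = 4.27178 years.

4.2718 years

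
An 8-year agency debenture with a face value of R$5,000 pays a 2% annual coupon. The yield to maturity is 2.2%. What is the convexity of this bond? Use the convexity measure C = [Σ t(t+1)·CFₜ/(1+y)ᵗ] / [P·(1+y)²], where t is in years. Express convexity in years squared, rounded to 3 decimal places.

62.846

With y = 0.022:
  t   CF        PV=CF/(1+0.022)^t    t·PV        t(t+1)·PV
  1       100.00        97.8474        97.8474         195.6947
  2       100.00        95.7411       191.4821         574.4463
  3       100.00        93.6801       281.0403       1,124.1611
  4       100.00        91.6635       366.6540       1,833.2699
  5       100.00        89.6903       448.4515       2,690.7093
  6       100.00        87.7596       526.5576       3,685.9031
  7       100.00        85.8704       601.0931       4,808.7451
  8     5,100.00     4,285.1202    34,280.9617     308,528.6552
  Σ                  4,927.3726    36,794.0877     323,441.5847
P = 4,927.3726.
Convexity = Σ t(t+1)·PV / [P·(1+y)²] = 323,441.5847 / (4,927.3726 × 1.044484) = 62.84615.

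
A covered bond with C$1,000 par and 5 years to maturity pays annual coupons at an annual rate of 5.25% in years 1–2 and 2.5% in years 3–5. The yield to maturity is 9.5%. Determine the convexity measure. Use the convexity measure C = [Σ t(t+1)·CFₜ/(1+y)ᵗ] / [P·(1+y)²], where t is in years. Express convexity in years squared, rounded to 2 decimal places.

With y = 0.095:
  t   CF        PV=CF/(1+0.095)^t    t·PV        t(t+1)·PV
  1        52.50        47.9452        47.9452          95.8904
  2        52.50        43.7856        87.5712         262.7135
  3        25.00        19.0413        57.1240         228.4962
  4        25.00        17.3894        69.5574         347.7871
  5     1,025.00       651.1084     3,255.5418      19,533.2507
  Σ                    779.2698     3,517.7396      20,468.1379
P = 779.2698.
Convexity = Σ t(t+1)·PV / [P·(1+y)²] = 20,468.1379 / (779.2698 × 1.199025) = 21.90596.

21.91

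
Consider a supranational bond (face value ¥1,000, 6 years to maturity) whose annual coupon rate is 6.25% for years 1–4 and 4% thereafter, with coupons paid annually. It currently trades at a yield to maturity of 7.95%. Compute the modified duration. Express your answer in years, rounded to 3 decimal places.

4.756 years

Periodic yield y = 0.0795. First find Macaulay duration:
  t   CF        PV=CF/(1+0.0795)^t    t·PV
  1        62.50        57.8972        57.8972
  2        62.50        53.6333       107.2667
  3        62.50        49.6835       149.0505
  4        62.50        46.0245       184.0981
  5        40.00        27.2864       136.4322
  6     1,040.00       657.1999     3,943.1991
  Σ                    891.7248     4,577.9437
P = 891.7248; Macaulay duration = 4,577.9437 / 891.7248 = 5.13381 years.
Modified duration = D_Mac / (1 + y) = 5.13381 / 1.0795 = 4.75573 years.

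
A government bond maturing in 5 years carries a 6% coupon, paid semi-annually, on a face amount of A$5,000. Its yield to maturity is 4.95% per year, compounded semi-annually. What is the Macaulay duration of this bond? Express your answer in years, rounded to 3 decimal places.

4.409 years

Periodic yield y = 0.02475. Discount each cash flow and weight by its period:
  t   CF        PV=CF/(1+0.02475)^t    t·PV
  1       150.00       146.3772       146.3772
  2       150.00       142.8418       285.6837
  3       150.00       139.3919       418.1756
  4       150.00       136.0253       544.1010
  5       150.00       132.7399       663.6997
  6       150.00       129.5340       777.2039
  7       150.00       126.4054       884.8381
  8       150.00       123.3525       986.8197
  9       150.00       120.3732     1,083.3591
  10    5,150.00     4,032.9976    40,329.9756
  Σ                  5,230.0387    46,120.2336
Price P = Σ PV = 5,230.0387.
Macaulay duration = Σ(t·PV) / P = 46,120.2336 / 5,230.0387 = 8.81833 half-year periods.
In years: 8.81833 / 2 = 4.40917 years.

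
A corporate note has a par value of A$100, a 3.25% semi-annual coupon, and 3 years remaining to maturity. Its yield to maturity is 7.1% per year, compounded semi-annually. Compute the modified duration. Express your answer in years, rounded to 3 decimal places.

Periodic yield y = 0.0355. First find Macaulay duration:
  t   CF        PV=CF/(1+0.0355)^t    t·PV
  1        1.625         1.5693         1.5693
  2        1.625         1.5155         3.0310
  3        1.625         1.4635         4.3906
  4        1.625         1.4134         5.6534
  5        1.625         1.3649         6.8245
  6      101.625        82.4328       494.5967
  Σ                     89.7594       516.0655
P = 89.7594; Macaulay duration = 516.0655 / 89.7594 = 5.74943 half-year periods = 2.87472 years.
Modified duration = D_Mac / (1 + y) = 2.87472 / 1.0355 = 2.77616 years.

2.776 years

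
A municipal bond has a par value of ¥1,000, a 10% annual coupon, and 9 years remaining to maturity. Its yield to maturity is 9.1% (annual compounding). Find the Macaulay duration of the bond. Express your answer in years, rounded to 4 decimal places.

Periodic yield y = 0.091. Discount each cash flow and weight by its year:
  t   CF        PV=CF/(1+0.091)^t    t·PV
  1       100.00        91.6590        91.6590
  2       100.00        84.0138       168.0275
  3       100.00        77.0062       231.0186
  4       100.00        70.5831       282.3326
  5       100.00        64.6958       323.4791
  6       100.00        59.2996       355.7974
  7       100.00        54.3534       380.4738
  8       100.00        49.8198       398.5584
  9     1,100.00       502.3078     4,520.7703
  Σ                  1,053.7386     6,752.1168
Price P = Σ PV = 1,053.7386.
Macaulay duration = Σ(t·PV) / P = 6,752.1168 / 1,053.7386 = 6.40777 years.

6.4078 years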